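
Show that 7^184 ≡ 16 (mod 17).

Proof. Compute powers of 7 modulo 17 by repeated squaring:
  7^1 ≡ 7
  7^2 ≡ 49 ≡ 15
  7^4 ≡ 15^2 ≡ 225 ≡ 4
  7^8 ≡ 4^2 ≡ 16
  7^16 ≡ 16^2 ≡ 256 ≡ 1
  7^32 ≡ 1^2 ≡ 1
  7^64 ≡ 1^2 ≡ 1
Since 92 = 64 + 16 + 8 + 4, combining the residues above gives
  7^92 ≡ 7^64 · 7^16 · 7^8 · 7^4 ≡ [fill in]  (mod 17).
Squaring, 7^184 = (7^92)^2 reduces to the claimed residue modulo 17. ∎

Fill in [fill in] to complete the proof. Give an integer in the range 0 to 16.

13

7^64 · 7^16 · 7^8 · 7^4 ≡ 1 · 1 · 16 · 4 = 64.
64 mod 17 = 13, so 7^92 ≡ 13 (mod 17).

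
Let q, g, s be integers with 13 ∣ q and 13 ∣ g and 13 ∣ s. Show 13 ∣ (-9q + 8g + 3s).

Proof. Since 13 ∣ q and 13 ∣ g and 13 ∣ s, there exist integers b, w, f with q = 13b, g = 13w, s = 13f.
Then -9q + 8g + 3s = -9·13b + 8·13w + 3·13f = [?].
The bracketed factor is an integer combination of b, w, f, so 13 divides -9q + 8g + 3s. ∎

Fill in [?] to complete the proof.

Each term has a factor of 13: -9·13b + 8·13w + 3·13f = 13·(-9b + 3f + 8w).
Since -9b + 3f + 8w is an integer, 13 ∣ (-9q + 8g + 3s).

13(-9b + 3f + 8w)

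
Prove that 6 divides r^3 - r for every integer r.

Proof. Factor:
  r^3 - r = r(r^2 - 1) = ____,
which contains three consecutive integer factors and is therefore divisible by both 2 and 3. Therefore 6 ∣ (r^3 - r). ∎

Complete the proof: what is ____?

r(r^2 - 1) = r(r - 1)(r + 1) = (r - 1)r(r + 1).
These three factors are consecutive integers, so their product is divisible by 6.

(r - 1)r(r + 1)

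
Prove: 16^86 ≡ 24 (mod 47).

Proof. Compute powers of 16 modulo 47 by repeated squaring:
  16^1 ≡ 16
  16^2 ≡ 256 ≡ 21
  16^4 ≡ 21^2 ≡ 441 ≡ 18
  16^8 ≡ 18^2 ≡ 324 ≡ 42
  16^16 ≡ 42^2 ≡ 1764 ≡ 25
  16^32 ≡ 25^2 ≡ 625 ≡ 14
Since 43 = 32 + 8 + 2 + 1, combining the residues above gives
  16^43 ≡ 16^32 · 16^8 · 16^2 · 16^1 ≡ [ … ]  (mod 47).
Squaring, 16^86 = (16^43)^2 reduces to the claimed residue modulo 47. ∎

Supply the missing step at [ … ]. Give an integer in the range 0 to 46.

Multiply the listed residues: 14 · 42 · 21 · 16 = 588 → 12348 → 197568.
Reducing modulo 47: 197568 = 4203·47 + 27, so 16^43 ≡ 27.

27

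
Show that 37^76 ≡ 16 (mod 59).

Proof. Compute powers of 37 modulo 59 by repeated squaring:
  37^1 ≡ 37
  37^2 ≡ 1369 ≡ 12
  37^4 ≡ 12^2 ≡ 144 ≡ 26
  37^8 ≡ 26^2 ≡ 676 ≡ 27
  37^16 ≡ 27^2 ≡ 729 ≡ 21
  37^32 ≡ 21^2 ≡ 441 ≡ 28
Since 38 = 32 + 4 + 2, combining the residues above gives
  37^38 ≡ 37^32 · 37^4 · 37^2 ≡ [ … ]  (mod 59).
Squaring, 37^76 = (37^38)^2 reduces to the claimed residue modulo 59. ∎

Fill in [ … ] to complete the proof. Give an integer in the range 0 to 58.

4

Multiply the listed residues: 28 · 26 · 12 = 728 → 8736.
Reducing modulo 59: 8736 = 148·59 + 4, so 37^38 ≡ 4.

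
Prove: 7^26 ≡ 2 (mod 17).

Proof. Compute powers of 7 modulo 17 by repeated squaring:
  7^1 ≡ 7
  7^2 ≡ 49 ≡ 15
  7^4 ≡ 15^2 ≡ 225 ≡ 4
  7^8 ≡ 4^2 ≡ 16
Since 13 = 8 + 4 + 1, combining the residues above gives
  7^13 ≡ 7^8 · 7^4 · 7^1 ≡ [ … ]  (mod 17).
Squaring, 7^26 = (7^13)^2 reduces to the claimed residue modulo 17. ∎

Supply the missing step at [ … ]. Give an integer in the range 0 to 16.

6

7^8 · 7^4 · 7^1 ≡ 16 · 4 · 7 = 448.
448 mod 17 = 6, so 7^13 ≡ 6 (mod 17).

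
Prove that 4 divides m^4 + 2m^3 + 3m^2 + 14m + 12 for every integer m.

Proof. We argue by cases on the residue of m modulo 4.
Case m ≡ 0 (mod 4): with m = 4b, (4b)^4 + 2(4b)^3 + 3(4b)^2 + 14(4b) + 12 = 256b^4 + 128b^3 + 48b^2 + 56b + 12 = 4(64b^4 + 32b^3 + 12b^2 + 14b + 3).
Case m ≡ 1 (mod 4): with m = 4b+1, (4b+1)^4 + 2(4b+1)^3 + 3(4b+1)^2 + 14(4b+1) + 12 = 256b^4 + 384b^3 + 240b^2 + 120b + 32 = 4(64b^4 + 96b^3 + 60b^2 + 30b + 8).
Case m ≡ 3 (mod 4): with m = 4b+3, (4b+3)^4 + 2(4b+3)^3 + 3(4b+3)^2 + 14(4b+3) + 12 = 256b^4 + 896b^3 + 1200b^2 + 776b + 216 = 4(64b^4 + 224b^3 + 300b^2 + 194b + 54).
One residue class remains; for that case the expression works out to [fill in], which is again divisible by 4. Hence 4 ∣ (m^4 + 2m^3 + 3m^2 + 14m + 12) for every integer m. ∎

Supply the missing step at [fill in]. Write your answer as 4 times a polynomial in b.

4(64b^4 + 160b^3 + 156b^2 + 82b + 21)

Only m ≡ 2 (mod 4) is unaccounted for. Put m = 4b+2:
(4b+2)^4 + 2(4b+2)^3 + 3(4b+2)^2 + 14(4b+2) + 12 expands to 256b^4 + 640b^3 + 624b^2 + 328b + 84,
and factoring out 4 leaves 4(64b^4 + 160b^3 + 156b^2 + 82b + 21).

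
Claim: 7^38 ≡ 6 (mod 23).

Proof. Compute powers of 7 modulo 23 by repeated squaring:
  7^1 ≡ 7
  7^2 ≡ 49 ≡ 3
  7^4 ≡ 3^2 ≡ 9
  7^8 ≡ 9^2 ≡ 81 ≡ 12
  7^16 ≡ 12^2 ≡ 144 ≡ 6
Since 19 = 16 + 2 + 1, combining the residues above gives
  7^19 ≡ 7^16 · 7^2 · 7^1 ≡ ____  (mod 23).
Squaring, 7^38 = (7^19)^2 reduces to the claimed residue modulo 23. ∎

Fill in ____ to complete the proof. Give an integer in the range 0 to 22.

11

Multiply the listed residues: 6 · 3 · 7 = 18 → 126.
Reducing modulo 23: 126 = 5·23 + 11, so 7^19 ≡ 11.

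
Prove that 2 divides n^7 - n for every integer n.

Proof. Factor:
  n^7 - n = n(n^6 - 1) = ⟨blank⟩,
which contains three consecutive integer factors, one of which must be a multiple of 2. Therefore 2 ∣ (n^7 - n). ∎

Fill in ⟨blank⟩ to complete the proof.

n^6 - 1 = (n^2 - 1)(n^4 + n^2 + 1), and n^2 - 1 = (n-1)(n+1).
So n(n^6 - 1) = (n - 1)n(n + 1)(n^4 + n^2 + 1).

(n - 1)n(n + 1)(n^4 + n^2 + 1)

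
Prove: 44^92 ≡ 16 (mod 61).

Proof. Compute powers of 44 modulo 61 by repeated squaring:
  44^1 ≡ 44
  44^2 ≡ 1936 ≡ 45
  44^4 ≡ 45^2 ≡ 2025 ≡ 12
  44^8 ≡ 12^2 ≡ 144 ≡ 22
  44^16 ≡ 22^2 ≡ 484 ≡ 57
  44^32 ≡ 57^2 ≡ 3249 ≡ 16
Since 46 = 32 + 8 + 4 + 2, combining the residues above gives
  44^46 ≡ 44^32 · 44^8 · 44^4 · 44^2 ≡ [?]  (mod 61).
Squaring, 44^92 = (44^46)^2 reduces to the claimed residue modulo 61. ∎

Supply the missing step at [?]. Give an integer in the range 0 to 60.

4

44^32 · 44^8 · 44^4 · 44^2 ≡ 16 · 22 · 12 · 45 = 190080.
190080 mod 61 = 4, so 44^46 ≡ 4 (mod 61).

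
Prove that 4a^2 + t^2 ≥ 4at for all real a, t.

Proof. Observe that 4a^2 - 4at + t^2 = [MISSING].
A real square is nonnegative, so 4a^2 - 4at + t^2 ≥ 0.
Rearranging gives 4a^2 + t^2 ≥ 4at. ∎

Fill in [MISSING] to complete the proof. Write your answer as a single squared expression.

4a^2 - 4at + t^2 is a perfect-square trinomial: the outer terms are (2a)^2 and (t)^2, and the cross term is -2·2a·t.
So 4a^2 - 4at + t^2 = (2a - t)^2 ≥ 0.

(2a - t)^2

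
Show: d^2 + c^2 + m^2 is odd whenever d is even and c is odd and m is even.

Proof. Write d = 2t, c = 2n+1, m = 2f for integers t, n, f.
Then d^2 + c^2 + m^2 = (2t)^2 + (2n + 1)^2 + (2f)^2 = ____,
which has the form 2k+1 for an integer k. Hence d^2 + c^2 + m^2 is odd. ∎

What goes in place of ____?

(2t)^2 + (2n + 1)^2 + (2f)^2 = 4f^2 + 4n^2 + 4n + 4t^2 + 1
= 2(2f^2 + 2n^2 + 2n + 2t^2) + 1.
Since 2f^2 + 2n^2 + 2n + 2t^2 is an integer, the sum of squares is of the form 2k+1 for an integer k.

2(2f^2 + 2n^2 + 2n + 2t^2) + 1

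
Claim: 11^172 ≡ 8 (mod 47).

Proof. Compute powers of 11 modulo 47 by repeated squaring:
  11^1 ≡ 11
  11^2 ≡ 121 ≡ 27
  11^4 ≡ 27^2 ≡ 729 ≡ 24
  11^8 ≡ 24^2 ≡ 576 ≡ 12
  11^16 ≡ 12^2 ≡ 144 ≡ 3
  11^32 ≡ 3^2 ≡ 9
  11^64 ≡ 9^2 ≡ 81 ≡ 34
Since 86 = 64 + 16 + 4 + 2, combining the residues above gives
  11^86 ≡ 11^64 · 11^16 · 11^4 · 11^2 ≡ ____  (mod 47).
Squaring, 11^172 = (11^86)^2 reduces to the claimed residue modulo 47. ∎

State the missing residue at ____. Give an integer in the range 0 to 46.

14

Multiply the listed residues: 34 · 3 · 24 · 27 = 102 → 2448 → 66096.
Reducing modulo 47: 66096 = 1406·47 + 14, so 11^86 ≡ 14.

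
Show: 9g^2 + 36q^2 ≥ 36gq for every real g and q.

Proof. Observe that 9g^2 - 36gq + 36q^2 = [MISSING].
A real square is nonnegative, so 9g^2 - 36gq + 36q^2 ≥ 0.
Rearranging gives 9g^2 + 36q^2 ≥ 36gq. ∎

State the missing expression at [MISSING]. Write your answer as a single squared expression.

9g^2 - 36gq + 36q^2 is a perfect-square trinomial: the outer terms are (3g)^2 and (6q)^2, and the cross term is -2·3g·6q.
So 9g^2 - 36gq + 36q^2 = (3g - 6q)^2 ≥ 0.

(3g - 6q)^2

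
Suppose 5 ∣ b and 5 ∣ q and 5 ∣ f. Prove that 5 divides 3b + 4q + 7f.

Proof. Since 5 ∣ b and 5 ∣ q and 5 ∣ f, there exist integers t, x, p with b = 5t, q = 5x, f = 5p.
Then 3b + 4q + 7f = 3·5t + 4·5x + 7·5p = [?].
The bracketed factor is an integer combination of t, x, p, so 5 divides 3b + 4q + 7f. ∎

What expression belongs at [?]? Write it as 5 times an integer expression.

Each term has a factor of 5: 3·5t + 4·5x + 7·5p = 5·(7p + 3t + 4x).
Since 7p + 3t + 4x is an integer, 5 ∣ (3b + 4q + 7f).

5(7p + 3t + 4x)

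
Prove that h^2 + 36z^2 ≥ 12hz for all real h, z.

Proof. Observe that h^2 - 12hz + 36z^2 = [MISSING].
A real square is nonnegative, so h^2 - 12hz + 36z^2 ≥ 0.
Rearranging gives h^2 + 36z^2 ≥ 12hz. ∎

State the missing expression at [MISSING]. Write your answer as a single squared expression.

The leading and trailing coefficients are 1^2 and 6^2, and 12 = 2·1·6, so the trinomial is (h - 6z)^2.
Hence h^2 - 12hz + 36z^2 ≥ 0.

(h - 6z)^2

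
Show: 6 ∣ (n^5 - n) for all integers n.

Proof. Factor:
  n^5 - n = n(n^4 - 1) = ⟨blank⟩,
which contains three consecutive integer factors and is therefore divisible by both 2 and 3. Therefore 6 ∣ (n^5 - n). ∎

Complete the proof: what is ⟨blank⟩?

n^4 - 1 = (n^2 - 1)(n^2 + 1), and n^2 - 1 = (n-1)(n+1).
So n(n^4 - 1) = (n - 1)n(n + 1)(n^2 + 1).

(n - 1)n(n + 1)(n^2 + 1)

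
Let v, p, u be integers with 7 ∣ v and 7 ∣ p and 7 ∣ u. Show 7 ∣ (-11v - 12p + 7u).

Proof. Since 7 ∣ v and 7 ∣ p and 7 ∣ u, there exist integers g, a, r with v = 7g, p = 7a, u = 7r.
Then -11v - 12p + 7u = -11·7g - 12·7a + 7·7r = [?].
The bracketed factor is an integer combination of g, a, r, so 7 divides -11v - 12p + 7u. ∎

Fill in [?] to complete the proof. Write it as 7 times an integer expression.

7(-12a - 11g + 7r)

Each term has a factor of 7: -11·7g - 12·7a + 7·7r = 7·(-12a - 11g + 7r).
Since -12a - 11g + 7r is an integer, 7 ∣ (-11v - 12p + 7u).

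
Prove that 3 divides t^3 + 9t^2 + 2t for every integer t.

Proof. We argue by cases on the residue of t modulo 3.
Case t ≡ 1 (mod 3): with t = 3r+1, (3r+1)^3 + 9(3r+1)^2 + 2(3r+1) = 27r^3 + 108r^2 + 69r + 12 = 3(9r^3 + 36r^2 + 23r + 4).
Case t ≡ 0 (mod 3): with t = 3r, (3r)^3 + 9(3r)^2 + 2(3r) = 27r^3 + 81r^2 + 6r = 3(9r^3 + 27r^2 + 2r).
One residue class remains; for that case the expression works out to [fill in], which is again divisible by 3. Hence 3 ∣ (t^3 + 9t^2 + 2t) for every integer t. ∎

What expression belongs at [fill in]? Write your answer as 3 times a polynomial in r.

3(9r^3 + 45r^2 + 50r + 16)

The residues treated are {1, 0}, so the missing case is t ≡ 2 (mod 3); write t = 3r+2.
Then (3r+2)^3 + 9(3r+2)^2 + 2(3r+2) = 27r^3 + 135r^2 + 150r + 48 = 3(9r^3 + 45r^2 + 50r + 16).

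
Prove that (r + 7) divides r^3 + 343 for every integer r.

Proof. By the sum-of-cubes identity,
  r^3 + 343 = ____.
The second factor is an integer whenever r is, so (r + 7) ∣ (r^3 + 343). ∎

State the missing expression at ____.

a^3 + b^3 = (a + b)(a^2 - ab + b^2). With a = r, b = 7:
r^3 + 343 = (r + 7)(r^2 - 7r + 49).

(r + 7)(r^2 - 7r + 49)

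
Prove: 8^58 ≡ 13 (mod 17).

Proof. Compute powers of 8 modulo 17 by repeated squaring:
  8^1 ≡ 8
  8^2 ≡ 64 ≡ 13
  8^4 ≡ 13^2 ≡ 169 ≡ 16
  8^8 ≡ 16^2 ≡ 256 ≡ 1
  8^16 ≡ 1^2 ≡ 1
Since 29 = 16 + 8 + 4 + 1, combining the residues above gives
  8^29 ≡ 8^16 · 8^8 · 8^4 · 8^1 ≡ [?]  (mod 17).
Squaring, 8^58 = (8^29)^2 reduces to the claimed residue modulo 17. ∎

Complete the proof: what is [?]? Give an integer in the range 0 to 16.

9

8^16 · 8^8 · 8^4 · 8^1 ≡ 1 · 1 · 16 · 8 = 128.
128 mod 17 = 9, so 8^29 ≡ 9 (mod 17).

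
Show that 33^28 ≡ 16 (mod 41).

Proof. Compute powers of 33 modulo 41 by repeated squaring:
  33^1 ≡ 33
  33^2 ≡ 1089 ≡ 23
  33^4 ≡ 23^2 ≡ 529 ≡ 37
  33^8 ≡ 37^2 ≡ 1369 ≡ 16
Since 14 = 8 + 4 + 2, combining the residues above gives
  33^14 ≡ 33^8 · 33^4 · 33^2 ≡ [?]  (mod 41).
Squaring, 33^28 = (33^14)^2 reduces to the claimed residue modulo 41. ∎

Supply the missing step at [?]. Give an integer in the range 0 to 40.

4

Multiply the listed residues: 16 · 37 · 23 = 592 → 13616.
Reducing modulo 41: 13616 = 332·41 + 4, so 33^14 ≡ 4.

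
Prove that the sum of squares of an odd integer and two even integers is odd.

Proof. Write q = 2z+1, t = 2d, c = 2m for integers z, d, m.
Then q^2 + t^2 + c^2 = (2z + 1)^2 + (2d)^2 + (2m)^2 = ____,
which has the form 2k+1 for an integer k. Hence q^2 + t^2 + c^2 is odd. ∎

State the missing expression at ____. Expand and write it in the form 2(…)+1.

Expanding: (2z + 1)^2 + (2d)^2 + (2m)^2 = 4d^2 + 4m^2 + 4z^2 + 4z + 1.
Every term except the constant is even, so this is 2(2d^2 + 2m^2 + 2z^2 + 2z) + 1,
and 2d^2 + 2m^2 + 2z^2 + 2z ∈ ℤ gives the required form.

2(2d^2 + 2m^2 + 2z^2 + 2z) + 1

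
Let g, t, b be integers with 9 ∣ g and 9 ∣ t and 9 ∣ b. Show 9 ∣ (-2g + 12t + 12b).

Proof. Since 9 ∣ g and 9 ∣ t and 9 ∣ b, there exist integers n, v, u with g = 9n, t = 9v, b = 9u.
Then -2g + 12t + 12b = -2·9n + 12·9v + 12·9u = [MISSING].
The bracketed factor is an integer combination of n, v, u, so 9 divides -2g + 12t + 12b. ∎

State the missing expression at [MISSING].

Pull the common 9 out of every term: -2·9n + 12·9v + 12·9u = 9(-2n + 12u + 12v).
-2n + 12u + 12v is an integer, which exhibits the divisibility.

9(-2n + 12u + 12v)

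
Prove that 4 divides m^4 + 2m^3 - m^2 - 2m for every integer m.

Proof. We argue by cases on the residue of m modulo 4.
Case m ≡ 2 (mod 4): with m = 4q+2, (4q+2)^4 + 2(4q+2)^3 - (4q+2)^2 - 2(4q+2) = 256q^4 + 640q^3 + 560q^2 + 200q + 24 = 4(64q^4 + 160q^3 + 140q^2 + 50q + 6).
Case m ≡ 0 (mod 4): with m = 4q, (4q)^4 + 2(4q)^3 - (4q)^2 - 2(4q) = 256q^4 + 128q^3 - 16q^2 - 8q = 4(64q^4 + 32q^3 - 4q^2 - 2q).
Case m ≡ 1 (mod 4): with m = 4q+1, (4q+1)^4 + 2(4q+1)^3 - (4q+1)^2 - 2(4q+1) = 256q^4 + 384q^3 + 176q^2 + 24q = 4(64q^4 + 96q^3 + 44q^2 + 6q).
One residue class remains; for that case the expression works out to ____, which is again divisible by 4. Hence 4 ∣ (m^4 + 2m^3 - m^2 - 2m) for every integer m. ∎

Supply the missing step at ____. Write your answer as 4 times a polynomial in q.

The residues treated are {2, 0, 1}, so the missing case is m ≡ 3 (mod 4); write m = 4q+3.
Then (4q+3)^4 + 2(4q+3)^3 - (4q+3)^2 - 2(4q+3) = 256q^4 + 896q^3 + 1136q^2 + 616q + 120 = 4(64q^4 + 224q^3 + 284q^2 + 154q + 30).

4(64q^4 + 224q^3 + 284q^2 + 154q + 30)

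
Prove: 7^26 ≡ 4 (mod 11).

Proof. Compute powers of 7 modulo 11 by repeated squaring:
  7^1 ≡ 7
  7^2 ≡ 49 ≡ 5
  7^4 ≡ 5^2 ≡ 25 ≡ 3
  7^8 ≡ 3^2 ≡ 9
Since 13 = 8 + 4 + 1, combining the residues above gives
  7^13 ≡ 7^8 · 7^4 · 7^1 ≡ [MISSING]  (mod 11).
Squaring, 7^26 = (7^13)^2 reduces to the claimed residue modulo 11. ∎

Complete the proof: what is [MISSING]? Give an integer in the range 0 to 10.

7^8 · 7^4 · 7^1 ≡ 9 · 3 · 7 = 189.
189 mod 11 = 2, so 7^13 ≡ 2 (mod 11).

2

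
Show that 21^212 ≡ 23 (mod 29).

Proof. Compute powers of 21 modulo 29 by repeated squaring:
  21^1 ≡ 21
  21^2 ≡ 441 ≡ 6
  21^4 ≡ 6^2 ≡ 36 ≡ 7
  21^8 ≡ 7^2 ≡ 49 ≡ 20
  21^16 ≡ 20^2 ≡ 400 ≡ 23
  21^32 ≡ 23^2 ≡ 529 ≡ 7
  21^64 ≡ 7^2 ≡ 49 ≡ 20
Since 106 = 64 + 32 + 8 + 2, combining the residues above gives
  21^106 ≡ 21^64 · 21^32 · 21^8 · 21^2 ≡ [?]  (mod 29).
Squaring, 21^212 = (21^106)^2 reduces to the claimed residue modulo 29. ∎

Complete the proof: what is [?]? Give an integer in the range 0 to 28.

Multiply the listed residues: 20 · 7 · 20 · 6 = 140 → 2800 → 16800.
Reducing modulo 29: 16800 = 579·29 + 9, so 21^106 ≡ 9.

9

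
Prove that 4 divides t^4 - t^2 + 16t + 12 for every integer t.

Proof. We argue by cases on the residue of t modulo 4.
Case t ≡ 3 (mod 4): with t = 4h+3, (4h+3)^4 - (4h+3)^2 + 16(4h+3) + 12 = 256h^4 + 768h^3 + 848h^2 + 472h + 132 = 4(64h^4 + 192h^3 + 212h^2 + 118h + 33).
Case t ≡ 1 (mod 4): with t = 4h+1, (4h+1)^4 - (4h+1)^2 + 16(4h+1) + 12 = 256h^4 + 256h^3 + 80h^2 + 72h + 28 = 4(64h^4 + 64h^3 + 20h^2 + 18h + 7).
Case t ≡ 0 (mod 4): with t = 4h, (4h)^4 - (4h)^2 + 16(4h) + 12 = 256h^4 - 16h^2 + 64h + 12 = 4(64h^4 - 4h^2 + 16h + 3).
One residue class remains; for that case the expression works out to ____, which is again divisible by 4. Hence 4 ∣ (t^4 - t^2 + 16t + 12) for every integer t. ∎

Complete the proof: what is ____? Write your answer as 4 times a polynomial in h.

Only t ≡ 2 (mod 4) is unaccounted for. Put t = 4h+2:
(4h+2)^4 - (4h+2)^2 + 16(4h+2) + 12 expands to 256h^4 + 512h^3 + 368h^2 + 176h + 56,
and factoring out 4 leaves 4(64h^4 + 128h^3 + 92h^2 + 44h + 14).

4(64h^4 + 128h^3 + 92h^2 + 44h + 14)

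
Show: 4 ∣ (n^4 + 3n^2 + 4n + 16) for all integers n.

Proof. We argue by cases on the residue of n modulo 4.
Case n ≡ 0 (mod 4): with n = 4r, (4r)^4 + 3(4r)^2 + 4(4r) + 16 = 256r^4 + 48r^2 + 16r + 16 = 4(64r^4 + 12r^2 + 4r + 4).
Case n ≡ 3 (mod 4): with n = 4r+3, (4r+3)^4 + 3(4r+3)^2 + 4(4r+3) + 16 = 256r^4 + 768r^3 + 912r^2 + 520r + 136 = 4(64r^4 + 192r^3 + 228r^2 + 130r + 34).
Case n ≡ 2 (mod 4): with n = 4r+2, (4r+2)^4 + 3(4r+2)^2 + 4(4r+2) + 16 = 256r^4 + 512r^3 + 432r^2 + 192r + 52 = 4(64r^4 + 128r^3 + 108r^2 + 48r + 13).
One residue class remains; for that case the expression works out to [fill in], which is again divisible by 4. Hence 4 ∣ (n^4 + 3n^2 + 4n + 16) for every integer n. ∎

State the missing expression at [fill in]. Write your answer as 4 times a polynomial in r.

Only n ≡ 1 (mod 4) is unaccounted for. Put n = 4r+1:
(4r+1)^4 + 3(4r+1)^2 + 4(4r+1) + 16 expands to 256r^4 + 256r^3 + 144r^2 + 56r + 24,
and factoring out 4 leaves 4(64r^4 + 64r^3 + 36r^2 + 14r + 6).

4(64r^4 + 64r^3 + 36r^2 + 14r + 6)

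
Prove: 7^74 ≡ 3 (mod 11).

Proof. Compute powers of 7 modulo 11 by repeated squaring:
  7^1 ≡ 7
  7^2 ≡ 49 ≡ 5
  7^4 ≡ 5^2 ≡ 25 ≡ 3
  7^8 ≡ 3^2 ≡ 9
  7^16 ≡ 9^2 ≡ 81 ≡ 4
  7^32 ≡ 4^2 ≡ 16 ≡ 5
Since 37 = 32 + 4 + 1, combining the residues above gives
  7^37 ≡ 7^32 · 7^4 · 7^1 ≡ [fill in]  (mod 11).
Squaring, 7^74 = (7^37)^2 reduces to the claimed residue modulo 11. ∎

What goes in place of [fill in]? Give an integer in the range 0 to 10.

7^32 · 7^4 · 7^1 ≡ 5 · 3 · 7 = 105.
105 mod 11 = 6, so 7^37 ≡ 6 (mod 11).

6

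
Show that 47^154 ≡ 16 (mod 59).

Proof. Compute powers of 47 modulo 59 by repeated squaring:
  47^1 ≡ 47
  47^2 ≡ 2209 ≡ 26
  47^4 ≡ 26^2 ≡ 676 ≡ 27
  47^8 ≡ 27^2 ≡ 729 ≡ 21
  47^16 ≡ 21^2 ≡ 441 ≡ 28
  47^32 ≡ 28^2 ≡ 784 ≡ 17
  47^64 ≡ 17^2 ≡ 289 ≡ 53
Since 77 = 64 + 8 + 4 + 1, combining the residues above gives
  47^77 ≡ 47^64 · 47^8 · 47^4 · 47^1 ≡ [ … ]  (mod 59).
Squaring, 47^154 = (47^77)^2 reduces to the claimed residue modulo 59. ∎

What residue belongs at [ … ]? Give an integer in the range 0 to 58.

55

47^64 · 47^8 · 47^4 · 47^1 ≡ 53 · 21 · 27 · 47 = 1412397.
1412397 mod 59 = 55, so 47^77 ≡ 55 (mod 59).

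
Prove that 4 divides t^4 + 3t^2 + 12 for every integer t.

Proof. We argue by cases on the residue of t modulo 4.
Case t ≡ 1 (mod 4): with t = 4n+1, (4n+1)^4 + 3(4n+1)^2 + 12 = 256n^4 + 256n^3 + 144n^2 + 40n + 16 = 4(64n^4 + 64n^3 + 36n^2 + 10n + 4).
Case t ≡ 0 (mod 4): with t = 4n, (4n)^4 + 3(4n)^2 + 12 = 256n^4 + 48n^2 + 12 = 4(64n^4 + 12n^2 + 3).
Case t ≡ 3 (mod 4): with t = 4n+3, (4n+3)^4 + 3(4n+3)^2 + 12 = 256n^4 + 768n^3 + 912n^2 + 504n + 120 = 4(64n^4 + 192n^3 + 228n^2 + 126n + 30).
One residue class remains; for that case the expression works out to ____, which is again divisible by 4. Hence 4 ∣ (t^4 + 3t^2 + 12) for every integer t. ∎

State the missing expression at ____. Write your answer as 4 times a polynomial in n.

Only t ≡ 2 (mod 4) is unaccounted for. Put t = 4n+2:
(4n+2)^4 + 3(4n+2)^2 + 12 expands to 256n^4 + 512n^3 + 432n^2 + 176n + 40,
and factoring out 4 leaves 4(64n^4 + 128n^3 + 108n^2 + 44n + 10).

4(64n^4 + 128n^3 + 108n^2 + 44n + 10)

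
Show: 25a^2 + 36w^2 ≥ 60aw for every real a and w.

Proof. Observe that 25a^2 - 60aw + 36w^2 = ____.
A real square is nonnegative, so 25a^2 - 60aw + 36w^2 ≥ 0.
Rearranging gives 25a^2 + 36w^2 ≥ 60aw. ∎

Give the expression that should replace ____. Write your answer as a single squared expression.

(5a - 6w)^2

The leading and trailing coefficients are 5^2 and 6^2, and 60 = 2·5·6, so the trinomial is (5a - 6w)^2.
Hence 25a^2 - 60aw + 36w^2 ≥ 0.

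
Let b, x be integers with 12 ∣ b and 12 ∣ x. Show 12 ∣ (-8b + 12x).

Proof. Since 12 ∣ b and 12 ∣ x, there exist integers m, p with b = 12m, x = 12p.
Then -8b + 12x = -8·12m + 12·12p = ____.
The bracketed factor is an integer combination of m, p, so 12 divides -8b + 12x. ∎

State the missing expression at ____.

Each term has a factor of 12: -8·12m + 12·12p = 12·(-8m + 12p).
Since -8m + 12p is an integer, 12 ∣ (-8b + 12x).

12(-8m + 12p)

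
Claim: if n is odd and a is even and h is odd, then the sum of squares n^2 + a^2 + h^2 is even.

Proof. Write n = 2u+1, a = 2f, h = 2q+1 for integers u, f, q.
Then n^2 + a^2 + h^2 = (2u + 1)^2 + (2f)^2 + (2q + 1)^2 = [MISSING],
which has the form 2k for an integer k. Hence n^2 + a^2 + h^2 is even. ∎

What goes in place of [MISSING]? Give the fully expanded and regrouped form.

Expanding: (2u + 1)^2 + (2f)^2 + (2q + 1)^2 = 4f^2 + 4q^2 + 4q + 4u^2 + 4u + 2.
Every term is even; pulling out the factor of 2 gives 2(2f^2 + 2q^2 + 2q + 2u^2 + 2u + 1).

2(2f^2 + 2q^2 + 2q + 2u^2 + 2u + 1)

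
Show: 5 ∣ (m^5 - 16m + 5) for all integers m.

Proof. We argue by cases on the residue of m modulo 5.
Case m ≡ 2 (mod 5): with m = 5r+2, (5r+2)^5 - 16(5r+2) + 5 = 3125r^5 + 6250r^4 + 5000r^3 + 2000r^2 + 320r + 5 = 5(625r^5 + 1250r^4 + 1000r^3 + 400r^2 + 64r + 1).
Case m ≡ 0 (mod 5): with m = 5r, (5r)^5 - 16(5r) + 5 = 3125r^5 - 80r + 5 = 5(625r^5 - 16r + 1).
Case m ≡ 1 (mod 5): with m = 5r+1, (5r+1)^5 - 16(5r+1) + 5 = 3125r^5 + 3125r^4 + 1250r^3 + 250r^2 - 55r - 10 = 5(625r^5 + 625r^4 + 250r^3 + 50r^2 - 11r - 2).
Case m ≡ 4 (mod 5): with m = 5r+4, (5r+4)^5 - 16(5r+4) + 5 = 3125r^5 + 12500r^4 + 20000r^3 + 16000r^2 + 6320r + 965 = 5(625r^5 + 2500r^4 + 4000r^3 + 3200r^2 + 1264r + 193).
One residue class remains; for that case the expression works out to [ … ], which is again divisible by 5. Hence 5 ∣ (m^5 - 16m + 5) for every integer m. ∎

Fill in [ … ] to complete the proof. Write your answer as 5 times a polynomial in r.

5(625r^5 + 1875r^4 + 2250r^3 + 1350r^2 + 389r + 40)

Only m ≡ 3 (mod 5) is unaccounted for. Put m = 5r+3:
(5r+3)^5 - 16(5r+3) + 5 expands to 3125r^5 + 9375r^4 + 11250r^3 + 6750r^2 + 1945r + 200,
and factoring out 5 leaves 5(625r^5 + 1875r^4 + 2250r^3 + 1350r^2 + 389r + 40).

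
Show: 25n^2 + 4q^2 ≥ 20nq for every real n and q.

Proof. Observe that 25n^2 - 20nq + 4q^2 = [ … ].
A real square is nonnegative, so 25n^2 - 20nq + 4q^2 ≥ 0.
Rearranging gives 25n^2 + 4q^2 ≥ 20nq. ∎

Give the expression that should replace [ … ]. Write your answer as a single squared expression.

The leading and trailing coefficients are 5^2 and 2^2, and 20 = 2·5·2, so the trinomial is (5n - 2q)^2.
Hence 25n^2 - 20nq + 4q^2 ≥ 0.

(5n - 2q)^2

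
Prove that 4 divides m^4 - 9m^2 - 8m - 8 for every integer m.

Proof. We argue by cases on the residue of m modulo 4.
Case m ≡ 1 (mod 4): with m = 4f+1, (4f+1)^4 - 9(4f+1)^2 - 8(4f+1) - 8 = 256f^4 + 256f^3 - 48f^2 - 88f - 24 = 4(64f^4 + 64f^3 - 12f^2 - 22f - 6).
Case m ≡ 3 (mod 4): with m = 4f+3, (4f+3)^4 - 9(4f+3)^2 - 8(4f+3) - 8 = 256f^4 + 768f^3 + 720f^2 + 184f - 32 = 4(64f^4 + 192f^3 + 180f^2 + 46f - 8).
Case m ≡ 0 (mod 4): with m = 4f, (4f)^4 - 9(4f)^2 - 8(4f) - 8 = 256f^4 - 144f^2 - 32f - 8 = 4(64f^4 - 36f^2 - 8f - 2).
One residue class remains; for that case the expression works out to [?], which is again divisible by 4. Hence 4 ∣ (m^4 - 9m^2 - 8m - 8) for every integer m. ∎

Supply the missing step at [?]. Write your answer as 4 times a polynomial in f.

Only m ≡ 2 (mod 4) is unaccounted for. Put m = 4f+2:
(4f+2)^4 - 9(4f+2)^2 - 8(4f+2) - 8 expands to 256f^4 + 512f^3 + 240f^2 - 48f - 44,
and factoring out 4 leaves 4(64f^4 + 128f^3 + 60f^2 - 12f - 11).

4(64f^4 + 128f^3 + 60f^2 - 12f - 11)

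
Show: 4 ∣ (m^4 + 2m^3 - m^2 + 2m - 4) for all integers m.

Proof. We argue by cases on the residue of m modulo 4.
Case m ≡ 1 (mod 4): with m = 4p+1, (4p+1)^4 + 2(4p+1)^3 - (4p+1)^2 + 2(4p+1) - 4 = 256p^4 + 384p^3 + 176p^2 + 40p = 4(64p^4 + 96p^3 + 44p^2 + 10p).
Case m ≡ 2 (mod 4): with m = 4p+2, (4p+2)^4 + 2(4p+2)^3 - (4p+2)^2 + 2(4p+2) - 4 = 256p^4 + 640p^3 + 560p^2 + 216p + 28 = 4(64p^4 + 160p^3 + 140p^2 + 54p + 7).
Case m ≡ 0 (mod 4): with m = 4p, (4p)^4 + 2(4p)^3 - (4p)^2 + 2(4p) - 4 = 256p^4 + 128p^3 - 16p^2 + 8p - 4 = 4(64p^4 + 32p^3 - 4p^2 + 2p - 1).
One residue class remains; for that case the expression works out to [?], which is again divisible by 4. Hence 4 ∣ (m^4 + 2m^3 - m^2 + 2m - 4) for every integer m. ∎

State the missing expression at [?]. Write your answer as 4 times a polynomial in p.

Only m ≡ 3 (mod 4) is unaccounted for. Put m = 4p+3:
(4p+3)^4 + 2(4p+3)^3 - (4p+3)^2 + 2(4p+3) - 4 expands to 256p^4 + 896p^3 + 1136p^2 + 632p + 128,
and factoring out 4 leaves 4(64p^4 + 224p^3 + 284p^2 + 158p + 32).

4(64p^4 + 224p^3 + 284p^2 + 158p + 32)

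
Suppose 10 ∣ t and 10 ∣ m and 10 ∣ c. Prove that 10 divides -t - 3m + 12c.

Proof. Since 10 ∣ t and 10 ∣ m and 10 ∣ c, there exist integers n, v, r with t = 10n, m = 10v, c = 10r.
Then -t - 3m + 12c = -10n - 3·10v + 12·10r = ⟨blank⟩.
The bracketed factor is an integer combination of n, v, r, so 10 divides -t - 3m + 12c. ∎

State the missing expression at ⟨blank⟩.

10(-n + 12r - 3v)

Each term has a factor of 10: -10n - 3·10v + 12·10r = 10·(-n + 12r - 3v).
Since -n + 12r - 3v is an integer, 10 ∣ (-t - 3m + 12c).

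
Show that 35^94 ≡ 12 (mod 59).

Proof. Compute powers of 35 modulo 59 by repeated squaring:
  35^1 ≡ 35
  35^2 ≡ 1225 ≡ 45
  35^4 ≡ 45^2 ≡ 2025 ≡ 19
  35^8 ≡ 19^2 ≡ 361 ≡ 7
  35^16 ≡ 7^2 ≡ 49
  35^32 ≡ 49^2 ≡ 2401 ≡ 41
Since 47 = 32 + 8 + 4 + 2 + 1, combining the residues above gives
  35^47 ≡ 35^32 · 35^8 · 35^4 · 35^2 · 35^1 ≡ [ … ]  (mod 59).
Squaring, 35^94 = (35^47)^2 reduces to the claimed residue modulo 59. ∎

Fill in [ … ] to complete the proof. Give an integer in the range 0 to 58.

22

35^32 · 35^8 · 35^4 · 35^2 · 35^1 ≡ 41 · 7 · 19 · 45 · 35 = 8588475.
8588475 mod 59 = 22, so 35^47 ≡ 22 (mod 59).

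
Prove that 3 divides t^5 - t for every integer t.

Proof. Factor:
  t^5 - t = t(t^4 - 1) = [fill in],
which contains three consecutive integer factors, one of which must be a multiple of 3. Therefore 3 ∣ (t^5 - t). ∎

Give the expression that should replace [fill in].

(t - 1)t(t + 1)(t^2 + 1)

t^4 - 1 = (t^2 - 1)(t^2 + 1), and t^2 - 1 = (t-1)(t+1).
So t(t^4 - 1) = (t - 1)t(t + 1)(t^2 + 1).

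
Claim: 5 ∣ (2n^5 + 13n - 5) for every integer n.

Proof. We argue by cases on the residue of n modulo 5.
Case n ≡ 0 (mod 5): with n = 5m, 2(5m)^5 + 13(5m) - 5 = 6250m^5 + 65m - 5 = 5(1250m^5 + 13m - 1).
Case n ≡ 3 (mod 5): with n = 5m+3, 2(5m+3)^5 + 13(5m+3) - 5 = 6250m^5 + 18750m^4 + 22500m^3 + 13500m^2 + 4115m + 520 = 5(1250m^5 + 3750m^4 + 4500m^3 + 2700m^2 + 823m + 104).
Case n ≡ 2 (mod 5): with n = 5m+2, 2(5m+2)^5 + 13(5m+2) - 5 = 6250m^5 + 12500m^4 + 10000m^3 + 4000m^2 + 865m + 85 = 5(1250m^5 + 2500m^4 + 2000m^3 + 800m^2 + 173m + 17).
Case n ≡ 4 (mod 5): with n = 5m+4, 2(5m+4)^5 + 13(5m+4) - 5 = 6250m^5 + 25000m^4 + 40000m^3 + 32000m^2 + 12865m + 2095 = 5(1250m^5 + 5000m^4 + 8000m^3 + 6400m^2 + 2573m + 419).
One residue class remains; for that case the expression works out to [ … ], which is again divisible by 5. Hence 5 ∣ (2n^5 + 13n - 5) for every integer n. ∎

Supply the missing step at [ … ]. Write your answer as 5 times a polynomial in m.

5(1250m^5 + 1250m^4 + 500m^3 + 100m^2 + 23m + 2)

The residues treated are {0, 3, 2, 4}, so the missing case is n ≡ 1 (mod 5); write n = 5m+1.
Then 2(5m+1)^5 + 13(5m+1) - 5 = 6250m^5 + 6250m^4 + 2500m^3 + 500m^2 + 115m + 10 = 5(1250m^5 + 1250m^4 + 500m^3 + 100m^2 + 23m + 2).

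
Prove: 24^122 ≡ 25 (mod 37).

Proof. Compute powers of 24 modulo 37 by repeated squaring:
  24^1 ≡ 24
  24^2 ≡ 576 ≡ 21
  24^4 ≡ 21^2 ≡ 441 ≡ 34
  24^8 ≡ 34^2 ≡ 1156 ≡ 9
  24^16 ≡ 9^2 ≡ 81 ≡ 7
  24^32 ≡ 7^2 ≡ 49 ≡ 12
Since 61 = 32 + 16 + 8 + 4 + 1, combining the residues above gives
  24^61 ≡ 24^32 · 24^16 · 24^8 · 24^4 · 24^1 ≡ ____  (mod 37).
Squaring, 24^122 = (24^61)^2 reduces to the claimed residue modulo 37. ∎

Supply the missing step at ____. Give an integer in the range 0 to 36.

Multiply the listed residues: 12 · 7 · 9 · 34 · 24 = 84 → 756 → 25704 → 616896.
Reducing modulo 37: 616896 = 16672·37 + 32, so 24^61 ≡ 32.

32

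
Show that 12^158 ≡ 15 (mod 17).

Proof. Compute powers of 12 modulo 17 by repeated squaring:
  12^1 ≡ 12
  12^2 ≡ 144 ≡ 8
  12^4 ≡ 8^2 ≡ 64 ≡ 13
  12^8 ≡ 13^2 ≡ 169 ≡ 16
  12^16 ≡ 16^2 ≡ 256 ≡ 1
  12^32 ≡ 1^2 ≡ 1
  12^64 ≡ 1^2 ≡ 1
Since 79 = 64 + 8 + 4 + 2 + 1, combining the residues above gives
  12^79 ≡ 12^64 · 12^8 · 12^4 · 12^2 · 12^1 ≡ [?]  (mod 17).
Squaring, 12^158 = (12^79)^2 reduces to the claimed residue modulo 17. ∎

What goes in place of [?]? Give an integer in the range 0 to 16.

10

12^64 · 12^8 · 12^4 · 12^2 · 12^1 ≡ 1 · 16 · 13 · 8 · 12 = 19968.
19968 mod 17 = 10, so 12^79 ≡ 10 (mod 17).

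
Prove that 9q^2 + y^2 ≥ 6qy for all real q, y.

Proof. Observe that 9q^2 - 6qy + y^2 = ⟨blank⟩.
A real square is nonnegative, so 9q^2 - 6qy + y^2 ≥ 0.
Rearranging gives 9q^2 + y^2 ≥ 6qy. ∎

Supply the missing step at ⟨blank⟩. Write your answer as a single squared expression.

(3q - y)^2

The leading and trailing coefficients are 3^2 and 1^2, and 6 = 2·3·1, so the trinomial is (3q - y)^2.
Hence 9q^2 - 6qy + y^2 ≥ 0.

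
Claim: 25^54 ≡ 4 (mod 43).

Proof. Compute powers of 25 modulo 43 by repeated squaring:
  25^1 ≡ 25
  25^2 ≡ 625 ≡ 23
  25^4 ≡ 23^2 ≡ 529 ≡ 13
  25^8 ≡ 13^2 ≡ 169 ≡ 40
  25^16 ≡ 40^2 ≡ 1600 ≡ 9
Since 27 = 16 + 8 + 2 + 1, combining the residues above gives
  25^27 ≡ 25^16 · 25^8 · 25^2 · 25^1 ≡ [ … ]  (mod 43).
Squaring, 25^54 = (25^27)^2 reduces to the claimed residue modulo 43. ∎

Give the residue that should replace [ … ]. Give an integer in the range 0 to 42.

41

25^16 · 25^8 · 25^2 · 25^1 ≡ 9 · 40 · 23 · 25 = 207000.
207000 mod 43 = 41, so 25^27 ≡ 41 (mod 43).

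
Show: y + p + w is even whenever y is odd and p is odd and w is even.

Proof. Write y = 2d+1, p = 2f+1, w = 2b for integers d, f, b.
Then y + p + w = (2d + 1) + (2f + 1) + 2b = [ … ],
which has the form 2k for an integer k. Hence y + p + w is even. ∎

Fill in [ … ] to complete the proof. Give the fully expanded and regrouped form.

2(b + d + f + 1)

Expanding: (2d + 1) + (2f + 1) + 2b = 2b + 2d + 2f + 2.
Every term is even; pulling out the factor of 2 gives 2(b + d + f + 1).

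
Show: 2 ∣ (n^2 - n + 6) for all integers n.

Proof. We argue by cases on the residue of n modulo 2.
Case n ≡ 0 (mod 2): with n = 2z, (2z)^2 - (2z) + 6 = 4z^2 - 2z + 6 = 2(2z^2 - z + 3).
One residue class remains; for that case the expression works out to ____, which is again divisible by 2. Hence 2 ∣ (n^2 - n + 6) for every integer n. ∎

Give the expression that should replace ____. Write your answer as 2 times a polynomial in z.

2(2z^2 + z + 3)

The residues treated are {0}, so the missing case is n ≡ 1 (mod 2); write n = 2z+1.
Then (2z+1)^2 - (2z+1) + 6 = 4z^2 + 2z + 6 = 2(2z^2 + z + 3).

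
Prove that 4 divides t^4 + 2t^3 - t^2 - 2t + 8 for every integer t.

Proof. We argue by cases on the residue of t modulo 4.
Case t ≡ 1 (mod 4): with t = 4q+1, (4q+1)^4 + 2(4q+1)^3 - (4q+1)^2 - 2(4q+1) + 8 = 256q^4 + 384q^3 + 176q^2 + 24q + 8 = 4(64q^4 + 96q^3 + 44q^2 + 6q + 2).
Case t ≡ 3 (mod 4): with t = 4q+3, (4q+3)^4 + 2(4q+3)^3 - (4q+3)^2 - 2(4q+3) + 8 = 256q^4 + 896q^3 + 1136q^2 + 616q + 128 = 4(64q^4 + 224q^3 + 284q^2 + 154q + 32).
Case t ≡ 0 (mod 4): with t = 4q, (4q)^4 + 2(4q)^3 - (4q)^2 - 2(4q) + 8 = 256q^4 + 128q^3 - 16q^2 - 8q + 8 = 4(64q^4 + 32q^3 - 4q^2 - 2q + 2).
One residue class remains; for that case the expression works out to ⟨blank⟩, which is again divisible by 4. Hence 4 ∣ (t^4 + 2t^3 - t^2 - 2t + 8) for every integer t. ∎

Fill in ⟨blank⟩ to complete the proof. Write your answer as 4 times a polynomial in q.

Only t ≡ 2 (mod 4) is unaccounted for. Put t = 4q+2:
(4q+2)^4 + 2(4q+2)^3 - (4q+2)^2 - 2(4q+2) + 8 expands to 256q^4 + 640q^3 + 560q^2 + 200q + 32,
and factoring out 4 leaves 4(64q^4 + 160q^3 + 140q^2 + 50q + 8).

4(64q^4 + 160q^3 + 140q^2 + 50q + 8)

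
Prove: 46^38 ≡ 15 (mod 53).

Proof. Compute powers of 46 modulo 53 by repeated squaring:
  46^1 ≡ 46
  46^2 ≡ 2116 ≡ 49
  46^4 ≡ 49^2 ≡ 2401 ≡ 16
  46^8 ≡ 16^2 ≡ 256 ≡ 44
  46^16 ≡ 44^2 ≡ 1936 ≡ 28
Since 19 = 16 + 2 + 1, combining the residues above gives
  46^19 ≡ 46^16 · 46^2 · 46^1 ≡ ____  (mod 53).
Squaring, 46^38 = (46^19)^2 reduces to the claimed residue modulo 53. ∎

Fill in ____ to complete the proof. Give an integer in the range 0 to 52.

42

46^16 · 46^2 · 46^1 ≡ 28 · 49 · 46 = 63112.
63112 mod 53 = 42, so 46^19 ≡ 42 (mod 53).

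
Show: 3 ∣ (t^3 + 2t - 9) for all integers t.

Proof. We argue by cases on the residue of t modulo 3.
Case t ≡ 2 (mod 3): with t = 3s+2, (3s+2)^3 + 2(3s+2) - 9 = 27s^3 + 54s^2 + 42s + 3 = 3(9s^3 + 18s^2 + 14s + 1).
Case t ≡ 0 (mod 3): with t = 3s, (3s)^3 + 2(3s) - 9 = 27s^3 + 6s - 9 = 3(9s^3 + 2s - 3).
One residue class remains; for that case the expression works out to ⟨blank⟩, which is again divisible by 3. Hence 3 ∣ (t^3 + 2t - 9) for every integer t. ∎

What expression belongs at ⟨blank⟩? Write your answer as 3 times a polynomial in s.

Only t ≡ 1 (mod 3) is unaccounted for. Put t = 3s+1:
(3s+1)^3 + 2(3s+1) - 9 expands to 27s^3 + 27s^2 + 15s - 6,
and factoring out 3 leaves 3(9s^3 + 9s^2 + 5s - 2).

3(9s^3 + 9s^2 + 5s - 2)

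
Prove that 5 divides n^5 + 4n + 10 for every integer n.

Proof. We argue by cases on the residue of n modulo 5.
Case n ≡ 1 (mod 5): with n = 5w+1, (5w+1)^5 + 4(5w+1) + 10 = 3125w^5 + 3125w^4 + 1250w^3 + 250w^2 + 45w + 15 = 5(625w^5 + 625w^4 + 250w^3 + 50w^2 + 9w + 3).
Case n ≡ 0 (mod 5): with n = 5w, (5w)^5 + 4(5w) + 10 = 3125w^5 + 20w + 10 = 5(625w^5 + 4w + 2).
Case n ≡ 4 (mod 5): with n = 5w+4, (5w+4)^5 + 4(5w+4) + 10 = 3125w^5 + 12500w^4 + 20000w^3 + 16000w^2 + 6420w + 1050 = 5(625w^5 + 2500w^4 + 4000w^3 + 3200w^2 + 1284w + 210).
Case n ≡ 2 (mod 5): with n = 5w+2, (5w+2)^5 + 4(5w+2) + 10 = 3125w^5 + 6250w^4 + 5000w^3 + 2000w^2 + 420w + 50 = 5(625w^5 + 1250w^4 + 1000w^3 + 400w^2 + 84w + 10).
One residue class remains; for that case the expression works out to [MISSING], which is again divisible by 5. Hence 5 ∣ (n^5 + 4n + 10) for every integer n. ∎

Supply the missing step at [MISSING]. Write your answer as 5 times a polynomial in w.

Only n ≡ 3 (mod 5) is unaccounted for. Put n = 5w+3:
(5w+3)^5 + 4(5w+3) + 10 expands to 3125w^5 + 9375w^4 + 11250w^3 + 6750w^2 + 2045w + 265,
and factoring out 5 leaves 5(625w^5 + 1875w^4 + 2250w^3 + 1350w^2 + 409w + 53).

5(625w^5 + 1875w^4 + 2250w^3 + 1350w^2 + 409w + 53)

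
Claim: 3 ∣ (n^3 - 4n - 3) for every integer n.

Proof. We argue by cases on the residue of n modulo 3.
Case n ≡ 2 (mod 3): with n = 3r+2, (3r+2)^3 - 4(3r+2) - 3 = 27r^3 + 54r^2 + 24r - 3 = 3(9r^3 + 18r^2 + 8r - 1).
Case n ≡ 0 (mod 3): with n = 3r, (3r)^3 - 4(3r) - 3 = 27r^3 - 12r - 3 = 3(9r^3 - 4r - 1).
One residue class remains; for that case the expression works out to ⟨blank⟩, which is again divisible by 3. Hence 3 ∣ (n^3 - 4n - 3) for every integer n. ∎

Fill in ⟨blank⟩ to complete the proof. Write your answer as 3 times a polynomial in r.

3(9r^3 + 9r^2 - r - 2)

Only n ≡ 1 (mod 3) is unaccounted for. Put n = 3r+1:
(3r+1)^3 - 4(3r+1) - 3 expands to 27r^3 + 27r^2 - 3r - 6,
and factoring out 3 leaves 3(9r^3 + 9r^2 - r - 2).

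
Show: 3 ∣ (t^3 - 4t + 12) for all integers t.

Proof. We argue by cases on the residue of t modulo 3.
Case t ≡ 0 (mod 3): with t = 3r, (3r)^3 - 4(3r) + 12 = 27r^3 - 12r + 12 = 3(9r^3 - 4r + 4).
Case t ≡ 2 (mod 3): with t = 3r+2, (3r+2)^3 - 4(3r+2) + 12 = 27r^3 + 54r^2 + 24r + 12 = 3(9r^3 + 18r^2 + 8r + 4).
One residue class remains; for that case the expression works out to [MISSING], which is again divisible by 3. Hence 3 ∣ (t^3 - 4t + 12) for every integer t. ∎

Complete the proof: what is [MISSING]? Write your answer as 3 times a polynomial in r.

3(9r^3 + 9r^2 - r + 3)

Only t ≡ 1 (mod 3) is unaccounted for. Put t = 3r+1:
(3r+1)^3 - 4(3r+1) + 12 expands to 27r^3 + 27r^2 - 3r + 9,
and factoring out 3 leaves 3(9r^3 + 9r^2 - r + 3).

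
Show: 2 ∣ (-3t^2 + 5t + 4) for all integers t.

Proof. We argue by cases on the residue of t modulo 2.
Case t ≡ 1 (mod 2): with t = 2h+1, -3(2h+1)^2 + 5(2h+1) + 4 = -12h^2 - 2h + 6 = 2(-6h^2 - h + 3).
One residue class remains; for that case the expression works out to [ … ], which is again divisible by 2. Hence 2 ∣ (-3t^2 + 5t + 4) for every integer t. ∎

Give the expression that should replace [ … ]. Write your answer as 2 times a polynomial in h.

2(-6h^2 + 5h + 2)

The residues treated are {1}, so the missing case is t ≡ 0 (mod 2); write t = 2h.
Then -3(2h)^2 + 5(2h) + 4 = -12h^2 + 10h + 4 = 2(-6h^2 + 5h + 2).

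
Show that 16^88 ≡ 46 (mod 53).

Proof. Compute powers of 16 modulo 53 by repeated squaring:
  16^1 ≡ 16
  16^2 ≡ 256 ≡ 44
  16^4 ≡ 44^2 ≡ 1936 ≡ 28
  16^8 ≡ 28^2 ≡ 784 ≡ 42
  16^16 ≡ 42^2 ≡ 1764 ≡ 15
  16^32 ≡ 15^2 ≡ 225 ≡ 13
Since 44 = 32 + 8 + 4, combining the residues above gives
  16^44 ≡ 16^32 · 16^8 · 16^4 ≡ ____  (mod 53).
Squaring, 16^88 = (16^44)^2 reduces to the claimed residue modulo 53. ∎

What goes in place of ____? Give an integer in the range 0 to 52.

24

Multiply the listed residues: 13 · 42 · 28 = 546 → 15288.
Reducing modulo 53: 15288 = 288·53 + 24, so 16^44 ≡ 24.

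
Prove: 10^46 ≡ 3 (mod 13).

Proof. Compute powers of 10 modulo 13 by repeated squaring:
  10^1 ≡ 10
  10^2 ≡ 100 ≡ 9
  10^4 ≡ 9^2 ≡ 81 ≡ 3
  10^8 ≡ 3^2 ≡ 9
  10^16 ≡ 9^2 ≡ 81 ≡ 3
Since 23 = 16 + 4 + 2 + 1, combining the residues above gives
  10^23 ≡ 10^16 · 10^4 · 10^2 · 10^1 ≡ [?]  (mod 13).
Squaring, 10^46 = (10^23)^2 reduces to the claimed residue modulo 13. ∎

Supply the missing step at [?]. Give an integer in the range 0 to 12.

10^16 · 10^4 · 10^2 · 10^1 ≡ 3 · 3 · 9 · 10 = 810.
810 mod 13 = 4, so 10^23 ≡ 4 (mod 13).

4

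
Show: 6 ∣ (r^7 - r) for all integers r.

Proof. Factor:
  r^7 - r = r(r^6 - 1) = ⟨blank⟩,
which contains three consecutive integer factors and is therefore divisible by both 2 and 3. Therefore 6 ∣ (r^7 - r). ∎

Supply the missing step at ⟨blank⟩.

r^6 - 1 = (r^2 - 1)(r^4 + r^2 + 1), and r^2 - 1 = (r-1)(r+1).
So r(r^6 - 1) = (r - 1)r(r + 1)(r^4 + r^2 + 1).

(r - 1)r(r + 1)(r^4 + r^2 + 1)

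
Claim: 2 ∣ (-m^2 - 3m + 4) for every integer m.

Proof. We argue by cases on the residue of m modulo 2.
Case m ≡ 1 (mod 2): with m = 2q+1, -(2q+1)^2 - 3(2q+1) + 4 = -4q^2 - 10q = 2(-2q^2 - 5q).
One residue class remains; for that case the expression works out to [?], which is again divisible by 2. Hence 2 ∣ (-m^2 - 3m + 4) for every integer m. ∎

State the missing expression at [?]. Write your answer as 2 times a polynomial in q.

2(-2q^2 - 3q + 2)

The residues treated are {1}, so the missing case is m ≡ 0 (mod 2); write m = 2q.
Then -(2q)^2 - 3(2q) + 4 = -4q^2 - 6q + 4 = 2(-2q^2 - 3q + 2).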